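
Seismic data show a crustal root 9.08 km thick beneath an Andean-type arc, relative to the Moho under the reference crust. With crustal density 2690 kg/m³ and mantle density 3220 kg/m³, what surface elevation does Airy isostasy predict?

1.79 km

Isostatic balance requires: ρ_c h = (ρ_m − ρ_c) r.
h = r (ρ_m − ρ_c) / ρ_c = 9.08 km × (3220 − 2690) / 2690 = 1.79 km.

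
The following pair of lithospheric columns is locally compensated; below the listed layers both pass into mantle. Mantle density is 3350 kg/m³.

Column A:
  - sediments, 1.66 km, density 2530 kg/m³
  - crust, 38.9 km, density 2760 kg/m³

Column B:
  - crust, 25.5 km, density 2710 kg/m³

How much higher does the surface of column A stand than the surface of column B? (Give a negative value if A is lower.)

2.39 km

For any compensation level in the mantle, the mantle terms cancel and isostasy reduces to e = (Σt_A − Σt_B) − (Σ(ρt)_A − Σ(ρt)_B) / ρ_m.
Σt_A = 40.56 km; Σt_B = 25.5 km; Σ(ρt)_A = 111563.8; Σ(ρt)_B = 69105 (in km·kg/m³).
e = (40.56 − 25.5) − (111563.8 − 69105) / 3350 = 2.39 km.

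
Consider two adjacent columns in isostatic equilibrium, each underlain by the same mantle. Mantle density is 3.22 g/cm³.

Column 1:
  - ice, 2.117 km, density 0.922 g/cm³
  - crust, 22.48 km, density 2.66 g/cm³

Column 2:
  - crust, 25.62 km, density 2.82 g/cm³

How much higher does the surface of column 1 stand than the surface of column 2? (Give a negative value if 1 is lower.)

For any compensation level in the mantle, the mantle terms cancel and isostasy reduces to e = (Σt_1 − Σt_2) − (Σ(ρt)_1 − Σ(ρt)_2) / ρ_m.
Σt_1 = 24.597 km; Σt_2 = 25.62 km; Σ(ρt)_1 = 61.748674; Σ(ρt)_2 = 72.2484 (in km·g/cm³).
e = (24.597 − 25.62) − (61.748674 − 72.2484) / 3.22 = 2.24 km.

2.24 km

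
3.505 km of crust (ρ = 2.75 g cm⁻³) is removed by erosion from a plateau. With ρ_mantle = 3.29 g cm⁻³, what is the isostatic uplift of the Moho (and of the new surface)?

2.93 km

Unloading: uplift u = e ρ_c/ρ_m = 3.505 km × 2.75/3.29 = 2.93 km.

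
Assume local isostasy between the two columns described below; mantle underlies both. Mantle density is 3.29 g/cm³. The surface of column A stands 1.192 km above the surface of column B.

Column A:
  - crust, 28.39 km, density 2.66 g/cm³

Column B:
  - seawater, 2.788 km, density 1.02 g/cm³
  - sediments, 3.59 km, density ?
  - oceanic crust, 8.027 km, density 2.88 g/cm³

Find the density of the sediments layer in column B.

2.08 g/cm³

Take the compensation level at the base of the deeper column (depth z_c below the surface of column A) and equate Σ ρ_i t_i down to z_c; mantle fills any gap and the z_c terms cancel.
Column A: 28.39×2.66 + (z_c − 28.39)×3.29
Column B: 1.192×0 + 2.788×1.02 + 3.59×ρ + 8.027×2.88 + (z_c − 1.192 − 14.405)×3.29
The z_c×3.29 term appears on both sides and cancels. Collect the known terms of each column as K = Σ(ρt)_known − 3.29 × (depth of known layers): K_A = 75.5174 − 3.29×28.39 = −17.8857; K_B = 25.96152 − 3.29×(1.192 + 14.405) = −25.35261.
Balance: K_A = K_B + 3.59×ρ, so ρ = (K_A − K_B)/3.59 = 7.46691/3.59 = 2.08 g/cm³.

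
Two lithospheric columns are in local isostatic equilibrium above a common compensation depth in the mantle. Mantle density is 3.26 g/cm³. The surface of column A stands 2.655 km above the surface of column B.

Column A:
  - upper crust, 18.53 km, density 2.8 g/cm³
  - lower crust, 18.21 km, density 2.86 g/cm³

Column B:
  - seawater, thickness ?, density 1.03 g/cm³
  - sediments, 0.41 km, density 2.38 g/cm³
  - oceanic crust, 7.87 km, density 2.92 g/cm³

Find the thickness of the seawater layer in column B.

Take the compensation level at the base of the deeper column (depth z_c below the surface of column A) and equate Σ ρ_i t_i down to z_c; mantle fills any gap and the z_c terms cancel.
Column A: 18.53×2.8 + 18.21×2.86 + (z_c − 36.74)×3.26
Column B: 2.655×0 + x×1.03 + 0.41×2.38 + 7.87×2.92 + (z_c − 2.655 − 8.28 − x)×3.26
The z_c×3.26 term appears on both sides and cancels. Collect the known terms of each column as K = Σ(ρt)_known − 3.26 × (depth of known layers): K_A = 103.9646 − 3.26×36.74 = −15.8078; K_B = 23.9562 − 3.26×(2.655 + 8.28) = −11.6919.
Balance: K_A = K_B − x×(3.26 − 1.03), so x = (K_B − K_A)/(3.26 − 1.03) = 4.1159/2.23 = 1.85 km.

1.85 km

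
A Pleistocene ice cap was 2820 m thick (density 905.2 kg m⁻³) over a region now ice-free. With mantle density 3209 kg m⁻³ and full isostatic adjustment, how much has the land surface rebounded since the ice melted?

Removing the load lets mantle flow back in; uplift u satisfies ρ_ice t = ρ_m u.
u = t ρ_ice/ρ_m = 2820 m × 905.2/3209 = 795 m.

795 m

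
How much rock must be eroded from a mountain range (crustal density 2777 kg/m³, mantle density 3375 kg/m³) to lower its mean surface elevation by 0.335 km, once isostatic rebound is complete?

Net drop Δ = e − u = e − e ρ_c/ρ_m = e (ρ_m − ρ_c)/ρ_m.
e = Δ ρ_m/(ρ_m − ρ_c) = 0.335 km × 3375/598 = 1.89 km.

1.89 km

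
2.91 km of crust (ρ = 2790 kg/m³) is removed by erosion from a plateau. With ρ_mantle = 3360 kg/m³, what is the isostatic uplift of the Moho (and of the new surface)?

Unloading: uplift u = e ρ_c/ρ_m = 2.91 km × 2790/3360 = 2.42 km.

2.42 km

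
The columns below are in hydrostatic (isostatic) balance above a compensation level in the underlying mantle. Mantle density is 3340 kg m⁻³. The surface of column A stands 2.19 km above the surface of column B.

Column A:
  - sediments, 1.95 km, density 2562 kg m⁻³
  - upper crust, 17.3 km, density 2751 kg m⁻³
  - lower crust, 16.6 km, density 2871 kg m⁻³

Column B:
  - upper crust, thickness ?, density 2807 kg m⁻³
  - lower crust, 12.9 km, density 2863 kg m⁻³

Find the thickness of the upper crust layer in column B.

11.3 km

Take the compensation level at the base of the deeper column (depth z_c below the surface of column A) and equate Σ ρ_i t_i down to z_c; mantle fills any gap and the z_c terms cancel.
Column A: 1.95×2562 + 17.3×2751 + 16.6×2871 + (z_c − 35.85)×3340
Column B: 2.19×0 + x×2807 + 12.9×2863 + (z_c − 2.19 − 12.9 − x)×3340
The z_c×3340 term appears on both sides and cancels. Collect the known terms of each column as K = Σ(ρt)_known − 3340 × (depth of known layers): K_A = 100246.8 − 3340×35.85 = −19492.2; K_B = 36932.7 − 3340×(2.19 + 12.9) = −13467.9.
Balance: K_A = K_B − x×(3340 − 2807), so x = (K_B − K_A)/(3340 − 2807) = 6024.3/533 = 11.3 km.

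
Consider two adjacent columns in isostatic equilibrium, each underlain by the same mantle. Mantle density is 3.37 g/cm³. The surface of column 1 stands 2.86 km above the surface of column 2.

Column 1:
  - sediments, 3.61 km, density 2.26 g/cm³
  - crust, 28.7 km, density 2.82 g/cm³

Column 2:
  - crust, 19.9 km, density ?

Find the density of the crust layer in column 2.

2.86 g/cm³

Take the compensation level at the base of the deeper column (depth z_c below the surface of column 1) and equate Σ ρ_i t_i down to z_c; mantle fills any gap and the z_c terms cancel.
Column 1: 3.61×2.26 + 28.7×2.82 + (z_c − 32.31)×3.37
Column 2: 2.86×0 + 19.9×ρ + (z_c − 2.86 − 19.9)×3.37
The z_c×3.37 term appears on both sides and cancels. Collect the known terms of each column as K = Σ(ρt)_known − 3.37 × (depth of known layers): K_1 = 89.0926 − 3.37×32.31 = −19.7921; K_2 = 0 − 3.37×(2.86 + 19.9) = −76.7012.
Balance: K_1 = K_2 + 19.9×ρ, so ρ = (K_1 − K_2)/19.9 = 56.9091/19.9 = 2.86 g/cm³.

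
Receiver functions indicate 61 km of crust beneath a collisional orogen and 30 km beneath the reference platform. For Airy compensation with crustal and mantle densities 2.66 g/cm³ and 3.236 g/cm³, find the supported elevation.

Excess crust Δ = 61 km − 30 km = 31 km, split between elevation h and root r with h + r = Δ.
Airy balance ρ_c h = (ρ_m − ρ_c) r gives r = h ρ_c/(ρ_m − ρ_c), so h (1 + ρ_c/(ρ_m − ρ_c)) = Δ, i.e. h = Δ (ρ_m − ρ_c)/ρ_m.
h = 31 km × 0.576/3.236 = 5.52 km.

5.52 km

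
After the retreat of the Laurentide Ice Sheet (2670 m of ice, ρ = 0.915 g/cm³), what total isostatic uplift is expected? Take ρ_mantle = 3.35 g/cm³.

729 m

Removing the load lets mantle flow back in; uplift u satisfies ρ_ice t = ρ_m u.
u = t ρ_ice/ρ_m = 2670 m × 0.915/3.35 = 729 m.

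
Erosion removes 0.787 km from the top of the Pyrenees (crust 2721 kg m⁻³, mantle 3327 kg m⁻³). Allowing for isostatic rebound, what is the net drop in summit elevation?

Rebound u = e ρ_c/ρ_m = 0.787 km × 2721/3327 = 0.6437 km.
Net surface drop = e − u = 0.787 km − 0.6437 km = e (ρ_m − ρ_c)/ρ_m = 0.143 km.

0.143 km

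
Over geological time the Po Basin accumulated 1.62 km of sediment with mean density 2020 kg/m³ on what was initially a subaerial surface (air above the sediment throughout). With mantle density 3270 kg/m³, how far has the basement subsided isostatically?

Subaerial load: s = t ρ_sed / ρ_m = 1.62 km × 2020/3270 = 1 km.

1 km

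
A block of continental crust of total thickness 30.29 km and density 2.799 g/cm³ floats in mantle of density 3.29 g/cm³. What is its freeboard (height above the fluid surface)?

Floating equilibrium: submerged depth d = t ρ_obj/ρ_fluid = 30.29 km × 2.799/3.29 = 25.77 km.
Freeboard = t − d = 30.29 km − 25.77 km = 4.52 km.

4.52 km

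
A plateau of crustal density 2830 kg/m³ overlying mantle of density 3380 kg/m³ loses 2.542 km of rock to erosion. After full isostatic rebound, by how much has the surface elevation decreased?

Rebound u = e ρ_c/ρ_m = 2.542 km × 2830/3380 = 2.128 km.
Net surface drop = e − u = 2.542 km − 2.128 km = e (ρ_m − ρ_c)/ρ_m = 0.414 km.

0.414 km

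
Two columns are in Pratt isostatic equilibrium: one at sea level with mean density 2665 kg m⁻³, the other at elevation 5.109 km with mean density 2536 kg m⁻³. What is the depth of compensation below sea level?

ρ_ref D = ρ (D + h) → D (ρ_ref − ρ) = ρ h.
D = ρ h/(ρ_ref − ρ) = 2536 × 5.109 km/(2665 − 2536) = 100 km.

100 km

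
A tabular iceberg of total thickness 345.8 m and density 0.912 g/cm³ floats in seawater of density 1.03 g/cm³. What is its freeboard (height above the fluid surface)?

Floating equilibrium: submerged depth d = t ρ_obj/ρ_fluid = 345.8 m × 0.912/1.03 = 306.2 m.
Freeboard = t − d = 345.8 m − 306.2 m = 39.6 m.

39.6 m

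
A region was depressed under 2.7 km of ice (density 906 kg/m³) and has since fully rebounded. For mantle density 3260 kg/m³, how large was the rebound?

0.75 km

Removing the load lets mantle flow back in; uplift u satisfies ρ_ice t = ρ_m u.
u = t ρ_ice/ρ_m = 2.7 km × 906/3260 = 0.75 km.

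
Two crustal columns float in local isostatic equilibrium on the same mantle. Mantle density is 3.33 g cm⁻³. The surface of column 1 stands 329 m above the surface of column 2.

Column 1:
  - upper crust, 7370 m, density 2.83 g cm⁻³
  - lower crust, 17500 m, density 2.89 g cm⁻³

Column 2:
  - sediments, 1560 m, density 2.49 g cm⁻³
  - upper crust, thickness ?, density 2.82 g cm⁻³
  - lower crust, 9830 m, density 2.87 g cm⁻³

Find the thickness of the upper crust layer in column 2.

Take the compensation level at the base of the deeper column (depth z_c below the surface of column 1) and equate Σ ρ_i t_i down to z_c; mantle fills any gap and the z_c terms cancel.
Column 1: 7370×2.83 + 17500×2.89 + (z_c − 24870)×3.33
Column 2: 329×0 + 1560×2.49 + x×2.82 + 9830×2.87 + (z_c − 329 − 11390 − x)×3.33
The z_c×3.33 term appears on both sides and cancels. Collect the known terms of each column as K = Σ(ρt)_known − 3.33 × (depth of known layers): K_1 = 71432.1 − 3.33×24870 = −11385; K_2 = 32096.5 − 3.33×(329 + 11390) = −6927.77.
Balance: K_1 = K_2 − x×(3.33 − 2.82), so x = (K_2 − K_1)/(3.33 − 2.82) = 4457.23/0.51 = 8740 m.

8740 m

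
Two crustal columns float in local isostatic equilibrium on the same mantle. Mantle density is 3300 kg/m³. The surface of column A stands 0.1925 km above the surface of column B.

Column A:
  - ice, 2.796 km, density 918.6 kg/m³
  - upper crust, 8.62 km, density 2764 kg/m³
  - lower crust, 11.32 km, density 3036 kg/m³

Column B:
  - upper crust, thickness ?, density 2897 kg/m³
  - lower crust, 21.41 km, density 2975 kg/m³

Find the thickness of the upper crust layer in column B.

16.6 km

Take the compensation level at the base of the deeper column (depth z_c below the surface of column A) and equate Σ ρ_i t_i down to z_c; mantle fills any gap and the z_c terms cancel.
Column A: 2.796×918.6 + 8.62×2764 + 11.32×3036 + (z_c − 22.736)×3300
Column B: 0.1925×0 + x×2897 + 21.41×2975 + (z_c − 0.1925 − 21.41 − x)×3300
The z_c×3300 term appears on both sides and cancels. Collect the known terms of each column as K = Σ(ρt)_known − 3300 × (depth of known layers): K_A = 60761.6056 − 3300×22.736 = −14267.1944; K_B = 63694.75 − 3300×(0.1925 + 21.41) = −7593.5.
Balance: K_A = K_B − x×(3300 − 2897), so x = (K_B − K_A)/(3300 − 2897) = 6673.69/403 = 16.6 km.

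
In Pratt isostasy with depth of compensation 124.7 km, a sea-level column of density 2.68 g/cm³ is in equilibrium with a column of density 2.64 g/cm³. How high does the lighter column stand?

1.89 km

ρ_ref D = ρ (D + h) → h = D (ρ_ref − ρ)/ρ.
h = 124.7 km × (2.68 − 2.64)/2.64 = 1.89 km.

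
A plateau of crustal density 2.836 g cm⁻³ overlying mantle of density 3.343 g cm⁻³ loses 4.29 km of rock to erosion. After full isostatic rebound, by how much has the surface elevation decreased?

Rebound u = e ρ_c/ρ_m = 4.29 km × 2.836/3.343 = 3.639 km.
Net surface drop = e − u = 4.29 km − 3.639 km = e (ρ_m − ρ_c)/ρ_m = 0.651 km.

0.651 km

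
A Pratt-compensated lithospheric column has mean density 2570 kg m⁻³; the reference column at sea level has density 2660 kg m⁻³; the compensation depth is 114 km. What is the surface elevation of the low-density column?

ρ_ref D = ρ (D + h) → h = D (ρ_ref − ρ)/ρ.
h = 114 km × (2660 − 2570)/2570 = 3.99 km.

3.99 km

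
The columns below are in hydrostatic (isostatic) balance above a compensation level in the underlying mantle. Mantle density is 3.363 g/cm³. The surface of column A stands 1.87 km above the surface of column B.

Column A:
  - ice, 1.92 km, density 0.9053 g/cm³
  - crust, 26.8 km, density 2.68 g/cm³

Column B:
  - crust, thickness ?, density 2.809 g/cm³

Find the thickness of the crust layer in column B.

Take the compensation level at the base of the deeper column (depth z_c below the surface of column A) and equate Σ ρ_i t_i down to z_c; mantle fills any gap and the z_c terms cancel.
Column A: 1.92×0.9053 + 26.8×2.68 + (z_c − 28.72)×3.363
Column B: 1.87×0 + x×2.809 + (z_c − 1.87 − 0 − x)×3.363
The z_c×3.363 term appears on both sides and cancels. Collect the known terms of each column as K = Σ(ρt)_known − 3.363 × (depth of known layers): K_A = 73.562176 − 3.363×28.72 = −23.023184; K_B = 0 − 3.363×(1.87 + 0) = −6.28881.
Balance: K_A = K_B − x×(3.363 − 2.809), so x = (K_B − K_A)/(3.363 − 2.809) = 16.7344/0.554 = 30.2 km.

30.2 km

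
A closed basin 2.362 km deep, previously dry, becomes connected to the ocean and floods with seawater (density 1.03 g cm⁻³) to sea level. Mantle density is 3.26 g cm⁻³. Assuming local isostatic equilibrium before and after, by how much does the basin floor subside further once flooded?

1.09 km

After flooding the water column is d + s deep. Its weight must equal the weight of mantle displaced by the extra subsidence s: (d + s) ρ_w = s ρ_m.
s = d ρ_w / (ρ_m − ρ_w) = 2.362 km × 1.03/(3.26 − 1.03) = 1.09 km.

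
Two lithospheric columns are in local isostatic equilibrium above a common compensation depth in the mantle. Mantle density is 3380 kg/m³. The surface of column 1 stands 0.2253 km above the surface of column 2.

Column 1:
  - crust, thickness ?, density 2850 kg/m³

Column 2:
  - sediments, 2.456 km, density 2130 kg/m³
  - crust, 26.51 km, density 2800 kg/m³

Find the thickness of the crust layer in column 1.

Take the compensation level at the base of the deeper column (depth z_c below the surface of column 1) and equate Σ ρ_i t_i down to z_c; mantle fills any gap and the z_c terms cancel.
Column 1: x×2850 + (z_c − 0 − x)×3380
Column 2: 0.2253×0 + 2.456×2130 + 26.51×2800 + (z_c − 0.2253 − 28.966)×3380
The z_c×3380 term appears on both sides and cancels. Collect the known terms of each column as K = Σ(ρt)_known − 3380 × (depth of known layers): K_1 = 0 − 3380×0 = 0; K_2 = 79459.28 − 3380×(0.2253 + 28.966) = −19207.314.
Balance: K_1 − x×(3380 − 2850) = K_2, so x = (K_1 − K_2)/(3380 − 2850) = 19207.3/530 = 36.2 km.

36.2 km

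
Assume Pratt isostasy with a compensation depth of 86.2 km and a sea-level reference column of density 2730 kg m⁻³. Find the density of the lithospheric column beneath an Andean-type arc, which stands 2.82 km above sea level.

2640 kg m⁻³

Pratt balance: ρ_ref D = ρ (D + h).
ρ = ρ_ref D/(D + h) = 2730 × 86.2 km/(86.2 km + 2.82 km) = 2640 kg m⁻³.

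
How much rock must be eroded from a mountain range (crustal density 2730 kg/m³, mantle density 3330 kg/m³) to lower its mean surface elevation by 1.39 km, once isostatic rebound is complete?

Net drop Δ = e − u = e − e ρ_c/ρ_m = e (ρ_m − ρ_c)/ρ_m.
e = Δ ρ_m/(ρ_m − ρ_c) = 1.39 km × 3330/600 = 7.71 km.

7.71 km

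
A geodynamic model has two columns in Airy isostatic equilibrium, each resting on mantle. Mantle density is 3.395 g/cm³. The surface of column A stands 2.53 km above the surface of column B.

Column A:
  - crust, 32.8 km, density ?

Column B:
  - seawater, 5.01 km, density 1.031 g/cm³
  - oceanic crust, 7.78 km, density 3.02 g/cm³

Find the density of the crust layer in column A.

2.68 g/cm³

Take the compensation level at the base of the deeper column (depth z_c below the surface of column A) and equate Σ ρ_i t_i down to z_c; mantle fills any gap and the z_c terms cancel.
Column A: 32.8×ρ + (z_c − 32.8)×3.395
Column B: 2.53×0 + 5.01×1.031 + 7.78×3.02 + (z_c − 2.53 − 12.79)×3.395
The z_c×3.395 term appears on both sides and cancels. Collect the known terms of each column as K = Σ(ρt)_known − 3.395 × (depth of known layers): K_A = 0 − 3.395×32.8 = −111.356; K_B = 28.66091 − 3.395×(2.53 + 12.79) = −23.35049.
Balance: K_A + 32.8×ρ = K_B, so ρ = (K_B − K_A)/32.8 = 88.0055/32.8 = 2.68 g/cm³.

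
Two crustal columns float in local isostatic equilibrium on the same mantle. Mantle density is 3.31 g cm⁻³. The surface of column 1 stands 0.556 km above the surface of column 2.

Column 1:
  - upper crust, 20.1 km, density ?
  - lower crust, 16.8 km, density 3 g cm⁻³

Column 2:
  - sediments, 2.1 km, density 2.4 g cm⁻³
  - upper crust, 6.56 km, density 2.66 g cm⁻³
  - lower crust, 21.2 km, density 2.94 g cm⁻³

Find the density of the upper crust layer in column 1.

2.78 g cm⁻³

Take the compensation level at the base of the deeper column (depth z_c below the surface of column 1) and equate Σ ρ_i t_i down to z_c; mantle fills any gap and the z_c terms cancel.
Column 1: 20.1×ρ + 16.8×3 + (z_c − 36.9)×3.31
Column 2: 0.556×0 + 2.1×2.4 + 6.56×2.66 + 21.2×2.94 + (z_c − 0.556 − 29.86)×3.31
The z_c×3.31 term appears on both sides and cancels. Collect the known terms of each column as K = Σ(ρt)_known − 3.31 × (depth of known layers): K_1 = 50.4 − 3.31×36.9 = −71.739; K_2 = 84.8176 − 3.31×(0.556 + 29.86) = −15.85936.
Balance: K_1 + 20.1×ρ = K_2, so ρ = (K_2 − K_1)/20.1 = 55.8796/20.1 = 2.78 g cm⁻³.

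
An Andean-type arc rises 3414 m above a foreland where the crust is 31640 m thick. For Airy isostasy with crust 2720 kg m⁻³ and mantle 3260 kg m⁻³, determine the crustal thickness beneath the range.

52300 m

Root depth r = h ρ_c / (ρ_m − ρ_c) = 3414 m × 2720 / 540 = 17200 m.
Total thickness = T + h + r = 31640 m + 3414 m + 17200 m = 52300 m.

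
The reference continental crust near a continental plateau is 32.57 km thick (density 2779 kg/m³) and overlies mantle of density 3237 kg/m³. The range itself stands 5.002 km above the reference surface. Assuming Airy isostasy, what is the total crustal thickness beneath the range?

67.9 km

Root depth r = h ρ_c / (ρ_m − ρ_c) = 5.002 km × 2779 / 458 = 30.35 km.
Total thickness = T + h + r = 32.57 km + 5.002 km + 30.35 km = 67.9 km.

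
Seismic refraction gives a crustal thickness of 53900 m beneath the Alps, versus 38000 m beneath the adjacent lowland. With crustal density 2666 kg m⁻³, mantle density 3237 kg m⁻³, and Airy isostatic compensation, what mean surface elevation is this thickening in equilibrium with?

Excess crust Δ = 53900 m − 38000 m = 15900 m, split between elevation h and root r with h + r = Δ.
Airy balance ρ_c h = (ρ_m − ρ_c) r gives r = h ρ_c/(ρ_m − ρ_c), so h (1 + ρ_c/(ρ_m − ρ_c)) = Δ, i.e. h = Δ (ρ_m − ρ_c)/ρ_m.
h = 15900 m × 571/3237 = 2800 m.

2800 m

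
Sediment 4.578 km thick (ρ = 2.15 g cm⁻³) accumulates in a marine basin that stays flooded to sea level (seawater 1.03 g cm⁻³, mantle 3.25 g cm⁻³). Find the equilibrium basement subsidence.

2.31 km

Submarine loading: the sediment displaces seawater, and the subsidence is in turn flooded, so s (ρ_m − ρ_w) = t (ρ_sed − ρ_w).
s = 4.578 km × (2.15 − 1.03) / (3.25 − 1.03) = 2.31 km.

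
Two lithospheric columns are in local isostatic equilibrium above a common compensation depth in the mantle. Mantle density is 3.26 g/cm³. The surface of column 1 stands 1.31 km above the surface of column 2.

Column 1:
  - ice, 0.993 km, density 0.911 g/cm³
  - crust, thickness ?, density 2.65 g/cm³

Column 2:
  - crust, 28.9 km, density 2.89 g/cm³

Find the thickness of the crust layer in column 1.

Take the compensation level at the base of the deeper column (depth z_c below the surface of column 1) and equate Σ ρ_i t_i down to z_c; mantle fills any gap and the z_c terms cancel.
Column 1: 0.993×0.911 + x×2.65 + (z_c − 0.993 − x)×3.26
Column 2: 1.31×0 + 28.9×2.89 + (z_c − 1.31 − 28.9)×3.26
The z_c×3.26 term appears on both sides and cancels. Collect the known terms of each column as K = Σ(ρt)_known − 3.26 × (depth of known layers): K_1 = 0.904623 − 3.26×0.993 = −2.332557; K_2 = 83.521 − 3.26×(1.31 + 28.9) = −14.9636.
Balance: K_1 − x×(3.26 − 2.65) = K_2, so x = (K_1 − K_2)/(3.26 − 2.65) = 12.631/0.61 = 20.7 km.

20.7 km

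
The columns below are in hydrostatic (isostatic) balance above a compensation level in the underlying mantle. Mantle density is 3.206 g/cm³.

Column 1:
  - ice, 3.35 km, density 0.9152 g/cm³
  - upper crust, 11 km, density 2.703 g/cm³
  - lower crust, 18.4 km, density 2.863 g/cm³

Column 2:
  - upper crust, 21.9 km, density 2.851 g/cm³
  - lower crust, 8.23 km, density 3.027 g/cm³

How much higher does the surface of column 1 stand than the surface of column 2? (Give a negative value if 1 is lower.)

3.2 km

For any compensation level in the mantle, the mantle terms cancel and isostasy reduces to e = (Σt_1 − Σt_2) − (Σ(ρt)_1 − Σ(ρt)_2) / ρ_m.
Σt_1 = 32.75 km; Σt_2 = 30.13 km; Σ(ρt)_1 = 85.47812; Σ(ρt)_2 = 87.34911 (in km·g/cm³).
e = (32.75 − 30.13) − (85.47812 − 87.34911) / 3.206 = 3.2 km.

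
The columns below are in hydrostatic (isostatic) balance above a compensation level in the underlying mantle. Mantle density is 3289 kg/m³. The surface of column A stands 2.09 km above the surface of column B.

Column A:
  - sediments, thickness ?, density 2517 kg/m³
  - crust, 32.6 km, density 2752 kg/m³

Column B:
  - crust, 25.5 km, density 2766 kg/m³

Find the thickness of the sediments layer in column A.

3.5 km

Take the compensation level at the base of the deeper column (depth z_c below the surface of column A) and equate Σ ρ_i t_i down to z_c; mantle fills any gap and the z_c terms cancel.
Column A: x×2517 + 32.6×2752 + (z_c − 32.6 − x)×3289
Column B: 2.09×0 + 25.5×2766 + (z_c − 2.09 − 25.5)×3289
The z_c×3289 term appears on both sides and cancels. Collect the known terms of each column as K = Σ(ρt)_known − 3289 × (depth of known layers): K_A = 89715.2 − 3289×32.6 = −17506.2; K_B = 70533 − 3289×(2.09 + 25.5) = −20210.51.
Balance: K_A − x×(3289 − 2517) = K_B, so x = (K_A − K_B)/(3289 − 2517) = 2704.31/772 = 3.5 km.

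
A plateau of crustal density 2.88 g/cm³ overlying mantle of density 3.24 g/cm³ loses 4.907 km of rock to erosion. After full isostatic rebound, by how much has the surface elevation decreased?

0.545 km

Rebound u = e ρ_c/ρ_m = 4.907 km × 2.88/3.24 = 4.362 km.
Net surface drop = e − u = 4.907 km − 4.362 km = e (ρ_m − ρ_c)/ρ_m = 0.545 km.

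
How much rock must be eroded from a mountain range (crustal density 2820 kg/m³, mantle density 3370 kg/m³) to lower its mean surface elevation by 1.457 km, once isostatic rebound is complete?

8.93 km

Net drop Δ = e − u = e − e ρ_c/ρ_m = e (ρ_m − ρ_c)/ρ_m.
e = Δ ρ_m/(ρ_m − ρ_c) = 1.457 km × 3370/550 = 8.93 km.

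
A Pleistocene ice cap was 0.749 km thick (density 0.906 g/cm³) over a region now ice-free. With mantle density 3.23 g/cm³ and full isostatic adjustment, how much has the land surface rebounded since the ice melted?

0.21 km

Removing the load lets mantle flow back in; uplift u satisfies ρ_ice t = ρ_m u.
u = t ρ_ice/ρ_m = 0.749 km × 0.906/3.23 = 0.21 km.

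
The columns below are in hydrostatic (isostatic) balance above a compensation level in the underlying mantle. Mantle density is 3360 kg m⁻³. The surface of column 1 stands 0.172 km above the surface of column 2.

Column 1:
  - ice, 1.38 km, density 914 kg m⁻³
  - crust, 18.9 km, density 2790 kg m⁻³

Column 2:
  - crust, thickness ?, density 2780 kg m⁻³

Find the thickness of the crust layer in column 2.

Take the compensation level at the base of the deeper column (depth z_c below the surface of column 1) and equate Σ ρ_i t_i down to z_c; mantle fills any gap and the z_c terms cancel.
Column 1: 1.38×914 + 18.9×2790 + (z_c − 20.28)×3360
Column 2: 0.172×0 + x×2780 + (z_c − 0.172 − 0 − x)×3360
The z_c×3360 term appears on both sides and cancels. Collect the known terms of each column as K = Σ(ρt)_known − 3360 × (depth of known layers): K_1 = 53992.32 − 3360×20.28 = −14148.48; K_2 = 0 − 3360×(0.172 + 0) = −577.92.
Balance: K_1 = K_2 − x×(3360 − 2780), so x = (K_2 − K_1)/(3360 − 2780) = 13570.6/580 = 23.4 km.

23.4 km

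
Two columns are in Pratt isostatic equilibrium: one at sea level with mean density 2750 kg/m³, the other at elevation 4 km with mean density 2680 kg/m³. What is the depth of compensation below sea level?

ρ_ref D = ρ (D + h) → D (ρ_ref − ρ) = ρ h.
D = ρ h/(ρ_ref − ρ) = 2680 × 4 km/(2750 − 2680) = 153 km.

153 km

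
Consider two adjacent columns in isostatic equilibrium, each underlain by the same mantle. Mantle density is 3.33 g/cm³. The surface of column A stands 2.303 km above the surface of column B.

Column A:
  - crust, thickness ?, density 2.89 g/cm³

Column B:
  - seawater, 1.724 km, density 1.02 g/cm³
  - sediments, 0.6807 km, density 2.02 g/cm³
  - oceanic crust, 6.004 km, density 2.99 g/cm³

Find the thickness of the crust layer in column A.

Take the compensation level at the base of the deeper column (depth z_c below the surface of column A) and equate Σ ρ_i t_i down to z_c; mantle fills any gap and the z_c terms cancel.
Column A: x×2.89 + (z_c − 0 − x)×3.33
Column B: 2.303×0 + 1.724×1.02 + 0.6807×2.02 + 6.004×2.99 + (z_c − 2.303 − 8.4087)×3.33
The z_c×3.33 term appears on both sides and cancels. Collect the known terms of each column as K = Σ(ρt)_known − 3.33 × (depth of known layers): K_A = 0 − 3.33×0 = 0; K_B = 21.085454 − 3.33×(2.303 + 8.4087) = −14.584507.
Balance: K_A − x×(3.33 − 2.89) = K_B, so x = (K_A − K_B)/(3.33 − 2.89) = 14.5845/0.44 = 33.1 km.

33.1 km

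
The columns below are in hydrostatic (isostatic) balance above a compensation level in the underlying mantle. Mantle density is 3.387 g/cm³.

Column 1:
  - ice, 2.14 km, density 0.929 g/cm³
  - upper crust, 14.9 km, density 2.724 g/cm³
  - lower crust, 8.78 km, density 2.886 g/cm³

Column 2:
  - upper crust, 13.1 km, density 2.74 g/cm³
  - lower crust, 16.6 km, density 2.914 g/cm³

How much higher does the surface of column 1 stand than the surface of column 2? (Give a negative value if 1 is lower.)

0.948 km

For any compensation level in the mantle, the mantle terms cancel and isostasy reduces to e = (Σt_1 − Σt_2) − (Σ(ρt)_1 − Σ(ρt)_2) / ρ_m.
Σt_1 = 25.82 km; Σt_2 = 29.7 km; Σ(ρt)_1 = 67.91474; Σ(ρt)_2 = 84.2664 (in km·g/cm³).
e = (25.82 − 29.7) − (67.91474 − 84.2664) / 3.387 = 0.948 km.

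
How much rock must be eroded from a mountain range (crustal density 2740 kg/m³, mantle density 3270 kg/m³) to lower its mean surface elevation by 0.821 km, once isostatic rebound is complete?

Net drop Δ = e − u = e − e ρ_c/ρ_m = e (ρ_m − ρ_c)/ρ_m.
e = Δ ρ_m/(ρ_m − ρ_c) = 0.821 km × 3270/530 = 5.07 km.

5.07 km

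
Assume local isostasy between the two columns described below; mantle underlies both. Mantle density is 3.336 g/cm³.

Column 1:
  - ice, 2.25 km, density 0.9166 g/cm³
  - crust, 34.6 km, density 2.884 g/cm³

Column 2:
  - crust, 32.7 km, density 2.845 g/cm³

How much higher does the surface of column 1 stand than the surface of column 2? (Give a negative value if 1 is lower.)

For any compensation level in the mantle, the mantle terms cancel and isostasy reduces to e = (Σt_1 − Σt_2) − (Σ(ρt)_1 − Σ(ρt)_2) / ρ_m.
Σt_1 = 36.85 km; Σt_2 = 32.7 km; Σ(ρt)_1 = 101.84875; Σ(ρt)_2 = 93.0315 (in km·g/cm³).
e = (36.85 − 32.7) − (101.84875 − 93.0315) / 3.336 = 1.51 km.

1.51 km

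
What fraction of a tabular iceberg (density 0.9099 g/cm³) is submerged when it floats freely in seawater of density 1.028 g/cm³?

Submerged fraction = ρ_obj/ρ_fluid = 0.9099/1.028 = 0.885.

0.885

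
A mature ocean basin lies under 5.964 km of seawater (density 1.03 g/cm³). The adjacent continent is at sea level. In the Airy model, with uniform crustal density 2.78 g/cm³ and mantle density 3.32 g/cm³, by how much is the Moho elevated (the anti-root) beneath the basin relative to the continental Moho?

For local isostatic compensation: replacing crust with seawater at the top is compensated by replacing crust with mantle at the base: d (ρ_c − ρ_w) = a (ρ_m − ρ_c).
a = d (ρ_c − ρ_w)/(ρ_m − ρ_c) = 5.964 km × 1.75/0.54 = 19.3 km.

19.3 km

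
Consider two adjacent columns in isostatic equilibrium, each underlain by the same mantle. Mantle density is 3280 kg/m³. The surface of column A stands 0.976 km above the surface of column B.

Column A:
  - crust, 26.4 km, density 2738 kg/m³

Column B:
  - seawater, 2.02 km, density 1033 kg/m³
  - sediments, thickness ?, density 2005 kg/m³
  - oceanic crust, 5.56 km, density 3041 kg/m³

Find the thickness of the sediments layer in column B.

Take the compensation level at the base of the deeper column (depth z_c below the surface of column A) and equate Σ ρ_i t_i down to z_c; mantle fills any gap and the z_c terms cancel.
Column A: 26.4×2738 + (z_c − 26.4)×3280
Column B: 0.976×0 + 2.02×1033 + x×2005 + 5.56×3041 + (z_c − 0.976 − 7.58 − x)×3280
The z_c×3280 term appears on both sides and cancels. Collect the known terms of each column as K = Σ(ρt)_known − 3280 × (depth of known layers): K_A = 72283.2 − 3280×26.4 = −14308.8; K_B = 18994.62 − 3280×(0.976 + 7.58) = −9069.06.
Balance: K_A = K_B − x×(3280 − 2005), so x = (K_B − K_A)/(3280 − 2005) = 5239.74/1275 = 4.11 km.

4.11 km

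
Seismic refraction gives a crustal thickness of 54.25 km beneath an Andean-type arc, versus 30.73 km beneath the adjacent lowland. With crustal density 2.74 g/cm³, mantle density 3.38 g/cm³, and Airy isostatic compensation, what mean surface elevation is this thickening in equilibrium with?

Excess crust Δ = 54.25 km − 30.73 km = 23.52 km, split between elevation h and root r with h + r = Δ.
Airy balance ρ_c h = (ρ_m − ρ_c) r gives r = h ρ_c/(ρ_m − ρ_c), so h (1 + ρ_c/(ρ_m − ρ_c)) = Δ, i.e. h = Δ (ρ_m − ρ_c)/ρ_m.
h = 23.52 km × 0.64/3.38 = 4.45 km.

4.45 km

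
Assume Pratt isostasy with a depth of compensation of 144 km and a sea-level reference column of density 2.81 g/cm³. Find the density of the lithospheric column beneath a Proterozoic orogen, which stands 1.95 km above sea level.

2.77 g/cm³

Pratt balance: ρ_ref D = ρ (D + h).
ρ = ρ_ref D/(D + h) = 2.81 × 144 km/(144 km + 1.95 km) = 2.77 g/cm³.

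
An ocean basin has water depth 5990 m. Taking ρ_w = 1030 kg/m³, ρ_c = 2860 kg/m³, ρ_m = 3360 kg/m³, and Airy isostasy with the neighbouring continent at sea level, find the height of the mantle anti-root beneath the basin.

Isostatic balance requires: replacing crust with seawater at the top is compensated by replacing crust with mantle at the base: d (ρ_c − ρ_w) = a (ρ_m − ρ_c).
a = d (ρ_c − ρ_w)/(ρ_m − ρ_c) = 5990 m × 1830/500 = 21900 m.

21900 m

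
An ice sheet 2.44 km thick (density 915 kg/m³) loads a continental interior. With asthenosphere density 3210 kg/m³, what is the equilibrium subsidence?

0.696 km

Balancing pressure at the compensation depth: the ice load ρ_ice t is balanced by mantle displaced below, ρ_m s.
s = t ρ_ice / ρ_m = 2.44 km × 915/3210 = 0.696 km.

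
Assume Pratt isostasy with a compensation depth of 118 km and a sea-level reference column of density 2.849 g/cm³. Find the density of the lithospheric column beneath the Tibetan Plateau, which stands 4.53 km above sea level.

Pratt balance: ρ_ref D = ρ (D + h).
ρ = ρ_ref D/(D + h) = 2.849 × 118 km/(118 km + 4.53 km) = 2.74 g/cm³.

2.74 g/cm³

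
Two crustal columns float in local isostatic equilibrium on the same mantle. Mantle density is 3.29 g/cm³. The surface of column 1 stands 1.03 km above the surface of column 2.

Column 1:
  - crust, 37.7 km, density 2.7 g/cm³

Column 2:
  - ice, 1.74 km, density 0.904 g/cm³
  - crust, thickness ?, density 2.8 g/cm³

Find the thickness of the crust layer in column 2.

Take the compensation level at the base of the deeper column (depth z_c below the surface of column 1) and equate Σ ρ_i t_i down to z_c; mantle fills any gap and the z_c terms cancel.
Column 1: 37.7×2.7 + (z_c − 37.7)×3.29
Column 2: 1.03×0 + 1.74×0.904 + x×2.8 + (z_c − 1.03 − 1.74 − x)×3.29
The z_c×3.29 term appears on both sides and cancels. Collect the known terms of each column as K = Σ(ρt)_known − 3.29 × (depth of known layers): K_1 = 101.79 − 3.29×37.7 = −22.243; K_2 = 1.57296 − 3.29×(1.03 + 1.74) = −7.54034.
Balance: K_1 = K_2 − x×(3.29 − 2.8), so x = (K_2 − K_1)/(3.29 − 2.8) = 14.7027/0.49 = 30 km.

30 km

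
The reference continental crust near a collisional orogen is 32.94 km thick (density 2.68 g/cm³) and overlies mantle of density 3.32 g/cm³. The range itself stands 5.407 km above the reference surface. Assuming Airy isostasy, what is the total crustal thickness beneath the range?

61 km

Root depth r = h ρ_c / (ρ_m − ρ_c) = 5.407 km × 2.68 / 0.64 = 22.64 km.
Total thickness = T + h + r = 32.94 km + 5.407 km + 22.64 km = 61 km.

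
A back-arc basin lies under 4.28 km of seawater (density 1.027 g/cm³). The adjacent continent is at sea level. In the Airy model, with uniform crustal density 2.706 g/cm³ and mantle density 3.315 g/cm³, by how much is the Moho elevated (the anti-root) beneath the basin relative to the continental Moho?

11.8 km

In Airy isostatic equilibrium: replacing crust with seawater at the top is compensated by replacing crust with mantle at the base: d (ρ_c − ρ_w) = a (ρ_m − ρ_c).
a = d (ρ_c − ρ_w)/(ρ_m − ρ_c) = 4.28 km × 1.679/0.609 = 11.8 km.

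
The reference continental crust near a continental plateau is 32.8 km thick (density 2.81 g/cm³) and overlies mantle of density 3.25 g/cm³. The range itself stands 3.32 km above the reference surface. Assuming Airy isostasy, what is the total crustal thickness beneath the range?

57.3 km

Root depth r = h ρ_c / (ρ_m − ρ_c) = 3.32 km × 2.81 / 0.44 = 21.2 km.
Total thickness = T + h + r = 32.8 km + 3.32 km + 21.2 km = 57.3 km.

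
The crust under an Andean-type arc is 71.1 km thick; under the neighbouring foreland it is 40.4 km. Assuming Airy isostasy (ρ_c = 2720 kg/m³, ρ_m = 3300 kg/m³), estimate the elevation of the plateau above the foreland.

5.4 km

Excess crust Δ = 71.1 km − 40.4 km = 30.7 km, split between elevation h and root r with h + r = Δ.
Airy balance ρ_c h = (ρ_m − ρ_c) r gives r = h ρ_c/(ρ_m − ρ_c), so h (1 + ρ_c/(ρ_m − ρ_c)) = Δ, i.e. h = Δ (ρ_m − ρ_c)/ρ_m.
h = 30.7 km × 580/3300 = 5.4 km.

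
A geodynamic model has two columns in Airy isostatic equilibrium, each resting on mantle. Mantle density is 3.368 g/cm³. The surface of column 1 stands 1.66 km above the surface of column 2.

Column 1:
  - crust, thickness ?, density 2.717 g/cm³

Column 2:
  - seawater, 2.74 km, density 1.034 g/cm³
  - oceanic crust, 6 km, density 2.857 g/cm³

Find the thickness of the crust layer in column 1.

Take the compensation level at the base of the deeper column (depth z_c below the surface of column 1) and equate Σ ρ_i t_i down to z_c; mantle fills any gap and the z_c terms cancel.
Column 1: x×2.717 + (z_c − 0 − x)×3.368
Column 2: 1.66×0 + 2.74×1.034 + 6×2.857 + (z_c − 1.66 − 8.74)×3.368
The z_c×3.368 term appears on both sides and cancels. Collect the known terms of each column as K = Σ(ρt)_known − 3.368 × (depth of known layers): K_1 = 0 − 3.368×0 = 0; K_2 = 19.97516 − 3.368×(1.66 + 8.74) = −15.05204.
Balance: K_1 − x×(3.368 − 2.717) = K_2, so x = (K_1 − K_2)/(3.368 − 2.717) = 15.052/0.651 = 23.1 km.

23.1 km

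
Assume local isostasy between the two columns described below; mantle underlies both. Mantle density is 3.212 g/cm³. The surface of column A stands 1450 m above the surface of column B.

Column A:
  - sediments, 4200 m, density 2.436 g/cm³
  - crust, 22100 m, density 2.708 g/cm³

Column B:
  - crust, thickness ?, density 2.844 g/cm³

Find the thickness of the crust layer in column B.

26500 m

Take the compensation level at the base of the deeper column (depth z_c below the surface of column A) and equate Σ ρ_i t_i down to z_c; mantle fills any gap and the z_c terms cancel.
Column A: 4200×2.436 + 22100×2.708 + (z_c − 26300)×3.212
Column B: 1450×0 + x×2.844 + (z_c − 1450 − 0 − x)×3.212
The z_c×3.212 term appears on both sides and cancels. Collect the known terms of each column as K = Σ(ρt)_known − 3.212 × (depth of known layers): K_A = 70078 − 3.212×26300 = −14397.6; K_B = 0 − 3.212×(1450 + 0) = −4657.4.
Balance: K_A = K_B − x×(3.212 − 2.844), so x = (K_B − K_A)/(3.212 − 2.844) = 9740.2/0.368 = 26500 m.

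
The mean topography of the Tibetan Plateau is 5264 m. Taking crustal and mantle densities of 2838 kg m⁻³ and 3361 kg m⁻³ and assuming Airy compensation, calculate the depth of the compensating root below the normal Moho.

28600 m

Equating mass per unit area of the two columns: the weight of the topography is balanced by the buoyancy of the root, ρ_c h = (ρ_m − ρ_c) r.
r = h · ρ_c / (ρ_m − ρ_c) = 5264 m × 2838 / (3361 − 2838) = 28600 m.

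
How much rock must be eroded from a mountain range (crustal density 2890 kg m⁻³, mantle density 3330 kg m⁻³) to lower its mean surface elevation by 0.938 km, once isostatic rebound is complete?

7.1 km

Net drop Δ = e − u = e − e ρ_c/ρ_m = e (ρ_m − ρ_c)/ρ_m.
e = Δ ρ_m/(ρ_m − ρ_c) = 0.938 km × 3330/440 = 7.1 km.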